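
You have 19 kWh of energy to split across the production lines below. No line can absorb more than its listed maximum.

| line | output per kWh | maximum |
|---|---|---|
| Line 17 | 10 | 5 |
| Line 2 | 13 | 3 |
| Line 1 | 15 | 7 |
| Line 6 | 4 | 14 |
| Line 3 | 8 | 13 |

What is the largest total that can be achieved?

226

Order the production lines by output per kWh: Line 1 15 > Line 2 13 > Line 17 10 > Line 3 8 > Line 6 4.
Give Line 1 7 to hit its cap of 7 — 12 left.
Give Line 2 3 to hit its cap of 3 — 9 left.
Give Line 17 5 to hit its cap of 5 — 4 left.
Line 3: +4 (room for 13) → 4. Pool exhausted.
Total = 10×5 + 13×3 + 15×7 + 8×4 = 226.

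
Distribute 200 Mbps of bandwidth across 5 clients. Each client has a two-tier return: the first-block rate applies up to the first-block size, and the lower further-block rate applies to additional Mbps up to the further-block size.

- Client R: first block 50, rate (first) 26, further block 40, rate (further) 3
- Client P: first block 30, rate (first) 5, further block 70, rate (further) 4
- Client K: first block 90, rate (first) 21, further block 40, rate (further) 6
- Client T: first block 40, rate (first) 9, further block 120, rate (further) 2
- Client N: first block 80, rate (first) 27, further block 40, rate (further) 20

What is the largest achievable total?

4930

Rank every tier by rate: Client N/T1 27 > Client R/T1 26 > Client K/T1 21 > Client N/T2 20 > Client T/T1 9 > Client K/T2 6 > Client P/T1 5 > Client P/T2 4 > Client R/T2 3 > Client T/T2 2.
Client N T1 at 27: fill all 80 → 120 left.
Client R T1 at 26: fill all 50 → 70 left.
70 remain; put them into Client K T1 at 21.
Total = 27×80 + 26×50 + 21×70 = 4930.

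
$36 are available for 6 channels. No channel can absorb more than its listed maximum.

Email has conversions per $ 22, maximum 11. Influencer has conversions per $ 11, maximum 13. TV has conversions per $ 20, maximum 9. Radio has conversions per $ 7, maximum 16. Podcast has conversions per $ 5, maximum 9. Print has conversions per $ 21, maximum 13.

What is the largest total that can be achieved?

Order the channels by conversions per $: Email 22 > Print 21 > TV 20 > Influencer 11 > Radio 7 > Podcast 5.
Email: +11 to 11 (cap) → 25 left.
Print takes 13 to reach its cap of 13 → 12 left.
Give TV 9 to hit its cap of 9 → 3 left.
Only 3 left; Influencer takes them to reach 3.
Total = 22×11 + 11×3 + 20×9 + 21×13 = 728.

728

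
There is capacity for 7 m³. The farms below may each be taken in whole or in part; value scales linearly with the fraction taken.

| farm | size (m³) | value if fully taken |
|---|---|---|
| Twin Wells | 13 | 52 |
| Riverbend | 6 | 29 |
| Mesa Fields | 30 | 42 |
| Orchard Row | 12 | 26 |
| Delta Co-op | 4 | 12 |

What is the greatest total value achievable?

Rank by value-to-size ratio: Riverbend 29/6≈4.83, Twin Wells 52/13≈4, Delta Co-op 12/4≈3, Orchard Row 26/12≈2.17, Mesa Fields 42/30≈1.4.
Take all of Riverbend (6 m³, value 29) — 1 m³ left.
1 m³ left: a 1/13 share of Twin Wells gives 52×1/13 = 4.
Total value = 33.

33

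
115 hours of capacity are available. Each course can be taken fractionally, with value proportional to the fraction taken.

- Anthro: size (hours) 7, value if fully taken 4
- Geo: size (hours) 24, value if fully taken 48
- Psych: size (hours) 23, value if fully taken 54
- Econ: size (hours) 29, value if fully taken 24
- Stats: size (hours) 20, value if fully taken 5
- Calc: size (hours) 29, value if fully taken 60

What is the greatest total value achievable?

Rank by value-to-size ratio: Psych 54/23≈2.35, Calc 60/29≈2.07, Geo 48/24≈2, Econ 24/29≈0.828, Anthro 4/7≈0.571, Stats 5/20≈0.25.
Take all of Psych (23 hours, value 54) → 92 hours left.
Calc: take in full, 29 hours for value 60 → 63 left.
All 24 hours of Geo fit (value 48) → 39 remain.
Take all of Econ (29 hours, value 24) → 10 hours left.
Anthro: take in full, 7 hours for value 4 → 3 left.
Fill the last 3 hours with part of Stats: 3/20 of it earns 0.75.
Total value = 190.75.

190.75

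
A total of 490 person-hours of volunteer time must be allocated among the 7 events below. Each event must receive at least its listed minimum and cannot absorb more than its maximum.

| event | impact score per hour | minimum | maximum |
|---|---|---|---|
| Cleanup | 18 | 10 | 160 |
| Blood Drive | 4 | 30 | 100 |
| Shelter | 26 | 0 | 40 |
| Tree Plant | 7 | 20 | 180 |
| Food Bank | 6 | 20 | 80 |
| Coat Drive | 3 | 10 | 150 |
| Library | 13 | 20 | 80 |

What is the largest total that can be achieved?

Meeting every minimum uses 10+30+0+20+20+10+20 = 110 person-hours, leaving 380.
Highest impact score per hour first: Shelter 26 > Cleanup 18 > Library 13 > Tree Plant 7 > Food Bank 6 > Blood Drive 4 > Coat Drive 3.
Shelter takes 40 more to reach its cap of 40 ; 340 left.
Give Cleanup 150 more to hit its cap of 160 ; 190 left.
Library takes 60 more to reach its cap of 80 ; 130 left.
Tree Plant has room for 160 more but only 130 remain, so it gets 150.
Total = 18×160 + 4×30 + 26×40 + 7×150 + 6×20 + 3×10 + 13×80 = 6280.

6280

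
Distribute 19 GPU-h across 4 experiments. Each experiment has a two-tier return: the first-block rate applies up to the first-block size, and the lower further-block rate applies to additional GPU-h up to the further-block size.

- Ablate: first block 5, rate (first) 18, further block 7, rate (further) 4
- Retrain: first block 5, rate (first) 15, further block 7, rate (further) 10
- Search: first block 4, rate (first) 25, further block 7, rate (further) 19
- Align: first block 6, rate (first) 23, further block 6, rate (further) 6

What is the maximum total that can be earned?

407

Treat each block as its own option and order by rate: Search/first 25 > Align/first 23 > Search/second 19 > Ablate/first 18 > Retrain/first 15 > Retrain/second 10 > Align/second 6 > Ablate/second 4.
Search/first (25): +4 → 15 left.
Fill Align first block (6 at 23) → 9 left.
Search/second (19): +7 → 2 left.
Ablate first at 18: only 2 left, fill 2.
Total = 25×4 + 23×6 + 19×7 + 18×2 = 407.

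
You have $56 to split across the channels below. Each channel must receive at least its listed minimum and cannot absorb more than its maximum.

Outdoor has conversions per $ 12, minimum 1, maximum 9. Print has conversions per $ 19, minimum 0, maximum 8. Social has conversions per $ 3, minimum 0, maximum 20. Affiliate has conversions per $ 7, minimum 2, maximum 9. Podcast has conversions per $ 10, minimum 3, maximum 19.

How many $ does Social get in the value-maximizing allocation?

11

Meeting every minimum uses 1+0+0+2+3 = 6 $, leaving 50.
Order the channels by conversions per $: Print 19 > Outdoor 12 > Podcast 10 > Affiliate 7 > Social 3.
Print: +8 to 8 (cap) — 42 left.
Give Outdoor 8 more to hit its cap of 9 — 34 left.
Give Podcast 16 more to hit its cap of 19 — 18 left.
Affiliate: +7 to 9 (cap) — 11 left.
Social: +11 (room for 20) → 11. Pool exhausted.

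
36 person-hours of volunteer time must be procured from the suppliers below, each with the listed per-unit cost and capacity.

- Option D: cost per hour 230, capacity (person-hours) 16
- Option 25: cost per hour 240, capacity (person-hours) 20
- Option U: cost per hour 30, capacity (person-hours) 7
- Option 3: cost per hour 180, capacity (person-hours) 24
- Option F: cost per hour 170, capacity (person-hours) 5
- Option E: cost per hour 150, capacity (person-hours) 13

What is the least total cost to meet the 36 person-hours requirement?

Use suppliers in increasing cost order.
Option U (30): use full 7 → 29 person-hours to go.
Take 13 from Option E at 150 → need 16 more.
Option F (170): use full 5 → 11 person-hours to go.
Option 3 (180): take the remaining 11 → done.
Option D, Option 25: unused.
Cost = 7×30 + 13×150 + 5×170 + 11×180 = 4990.

4990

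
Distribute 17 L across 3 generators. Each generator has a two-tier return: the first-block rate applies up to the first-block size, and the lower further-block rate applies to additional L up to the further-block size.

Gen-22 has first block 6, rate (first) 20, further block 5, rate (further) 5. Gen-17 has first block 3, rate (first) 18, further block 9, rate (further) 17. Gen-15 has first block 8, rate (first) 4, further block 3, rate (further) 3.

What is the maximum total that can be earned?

Rank every tier by rate: Gen-22/tier1 20 > Gen-17/tier1 18 > Gen-17/tier2 17 > Gen-22/tier2 5 > Gen-15/tier1 4 > Gen-15/tier2 3.
Gen-22 tier1 at 20: fill all 6 ; 11 left.
Fill Gen-17 tier1 block (3 at 18) ; 8 left.
8 remain; put them into Gen-17 tier2 at 17.
Total = 20×6 + 18×3 + 17×8 = 310.

310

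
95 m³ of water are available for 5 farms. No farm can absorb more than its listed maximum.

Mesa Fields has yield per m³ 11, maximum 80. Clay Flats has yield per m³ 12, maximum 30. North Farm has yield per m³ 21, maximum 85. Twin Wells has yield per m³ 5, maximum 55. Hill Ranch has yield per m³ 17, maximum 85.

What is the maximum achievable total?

Rank by yield per m³: North Farm 21 > Hill Ranch 17 > Clay Flats 12 > Mesa Fields 11 > Twin Wells 5.
North Farm takes 85 to reach its cap of 85 ; 10 left.
Hill Ranch: +10 (room for 85) → 10. Pool exhausted.
Total = 21×85 + 17×10 = 1955.

1955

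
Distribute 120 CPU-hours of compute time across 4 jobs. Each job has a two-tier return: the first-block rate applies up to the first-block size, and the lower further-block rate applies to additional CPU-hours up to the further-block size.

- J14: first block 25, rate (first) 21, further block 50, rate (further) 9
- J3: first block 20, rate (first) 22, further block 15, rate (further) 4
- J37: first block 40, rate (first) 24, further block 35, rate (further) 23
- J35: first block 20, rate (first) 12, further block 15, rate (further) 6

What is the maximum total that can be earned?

Order all 8 blocks by rate: J37/first 24 > J37/second 23 > J3/first 22 > J14/first 21 > J35/first 12 > J14/second 9 > J35/second 6 > J3/second 4.
J37/first (24): +40 → 80 left.
J37/second (23): +35 → 45 left.
J3 first at 22: fill all 20 → 25 left.
Fill J14 first block (25 at 21) → 0 left.
Total = 24×40 + 23×35 + 22×20 + 21×25 = 2730.

2730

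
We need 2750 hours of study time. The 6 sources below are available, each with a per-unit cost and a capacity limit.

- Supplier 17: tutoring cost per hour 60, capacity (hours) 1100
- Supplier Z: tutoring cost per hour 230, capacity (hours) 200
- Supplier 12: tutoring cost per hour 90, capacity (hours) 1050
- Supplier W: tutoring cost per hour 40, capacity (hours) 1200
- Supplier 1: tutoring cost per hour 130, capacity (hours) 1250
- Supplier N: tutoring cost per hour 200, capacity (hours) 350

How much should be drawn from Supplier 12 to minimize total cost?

450

Fill from the cheapest source first.
Supplier W (40): use full 1200 — 1550 hours to go.
Supplier 17 at 60: take all 1100 hours — 450 still needed.
Supplier 12 (90): take the remaining 450 — done.
Supplier 1, Supplier N, Supplier Z: unused.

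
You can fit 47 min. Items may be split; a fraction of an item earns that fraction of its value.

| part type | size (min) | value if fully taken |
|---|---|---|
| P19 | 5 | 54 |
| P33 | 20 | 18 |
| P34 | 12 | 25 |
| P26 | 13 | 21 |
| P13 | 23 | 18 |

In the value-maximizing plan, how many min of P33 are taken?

17

Rank by value-to-size ratio: P19 54/5≈10.8, P34 25/12≈2.08, P26 21/13≈1.62, P33 18/20≈0.9, P13 18/23≈0.783.
P19: take in full, 5 min for value 54 → 42 left.
P34: take in full, 12 min for value 25 → 30 left.
Take all of P26 (13 min, value 21) → 17 min left.
Fill the last 17 min with part of P33: 17/20 of it earns 15.3.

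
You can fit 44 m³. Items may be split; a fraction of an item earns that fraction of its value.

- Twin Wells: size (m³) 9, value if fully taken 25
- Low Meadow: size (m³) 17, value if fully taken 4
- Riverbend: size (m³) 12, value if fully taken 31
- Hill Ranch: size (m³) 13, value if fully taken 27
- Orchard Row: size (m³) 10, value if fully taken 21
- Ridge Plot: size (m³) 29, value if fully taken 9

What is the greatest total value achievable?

104

Rank by value-to-size ratio: Twin Wells 25/9≈2.78, Riverbend 31/12≈2.58, Orchard Row 21/10≈2.1, Hill Ranch 27/13≈2.08, Ridge Plot 9/29≈0.31, Low Meadow 4/17≈0.235.
All 9 m³ of Twin Wells fit (value 25) → 35 remain.
Take all of Riverbend (12 m³, value 31) → 23 m³ left.
Orchard Row: take in full, 10 m³ for value 21 → 13 left.
Take all of Hill Ranch (13 m³, value 27) → 0 m³ left.
Total value = 104.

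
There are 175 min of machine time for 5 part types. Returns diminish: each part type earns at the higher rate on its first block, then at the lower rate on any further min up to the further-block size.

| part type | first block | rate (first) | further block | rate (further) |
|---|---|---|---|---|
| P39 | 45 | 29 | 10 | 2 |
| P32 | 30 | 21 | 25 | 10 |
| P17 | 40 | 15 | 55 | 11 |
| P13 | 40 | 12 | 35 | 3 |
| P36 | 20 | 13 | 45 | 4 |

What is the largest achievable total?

Treat each block as its own option and order by rate: P39/tier1 29 > P32/tier1 21 > P17/tier1 15 > P36/tier1 13 > P13/tier1 12 > P17/tier2 11 > P32/tier2 10 > P36/tier2 4 > P13/tier2 3 > P39/tier2 2.
P39 tier1 at 29: fill all 45 → 130 left.
P32 tier1 at 21: fill all 30 → 100 left.
P17/tier1 (15): +40 → 60 left.
P36/tier1 (13): +20 → 40 left.
P13/tier1 (12): +40 → 0 left.
Total = 29×45 + 21×30 + 15×40 + 13×20 + 12×40 = 3275.

3275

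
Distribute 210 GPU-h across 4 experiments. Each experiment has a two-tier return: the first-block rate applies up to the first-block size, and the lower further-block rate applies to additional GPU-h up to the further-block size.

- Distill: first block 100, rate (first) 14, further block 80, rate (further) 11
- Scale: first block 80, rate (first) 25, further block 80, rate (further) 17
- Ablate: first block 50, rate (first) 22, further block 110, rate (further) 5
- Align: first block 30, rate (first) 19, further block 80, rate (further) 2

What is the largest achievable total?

4520

Order all 8 blocks by rate: Scale/T1 25 > Ablate/T1 22 > Align/T1 19 > Scale/T2 17 > Distill/T1 14 > Distill/T2 11 > Ablate/T2 5 > Align/T2 2.
Scale/T1 (25): +80 ; 130 left.
Ablate T1 at 22: fill all 50 ; 80 left.
Align T1 at 19: fill all 30 ; 50 left.
Scale/T2: +50 of 80 at 17; pool empty.
Total = 25×80 + 22×50 + 19×30 + 17×50 = 4520.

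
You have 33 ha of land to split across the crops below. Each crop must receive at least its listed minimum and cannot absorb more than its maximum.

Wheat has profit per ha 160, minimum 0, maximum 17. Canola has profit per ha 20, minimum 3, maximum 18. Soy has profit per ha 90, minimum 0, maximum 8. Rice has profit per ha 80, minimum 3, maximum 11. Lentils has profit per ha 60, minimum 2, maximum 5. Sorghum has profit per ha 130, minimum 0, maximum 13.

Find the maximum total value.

Meeting every minimum uses 0+3+0+3+2+0 = 8 ha, leaving 25.
Highest profit per ha first: Wheat 160 > Sorghum 130 > Soy 90 > Rice 80 > Lentils 60 > Canola 20.
Give Wheat 17 more to hit its cap of 17 → 8 left.
Only 8 left; Sorghum takes them to reach 8.
Total = 160×17 + 20×3 + 80×3 + 60×2 + 130×8 = 4180.

4180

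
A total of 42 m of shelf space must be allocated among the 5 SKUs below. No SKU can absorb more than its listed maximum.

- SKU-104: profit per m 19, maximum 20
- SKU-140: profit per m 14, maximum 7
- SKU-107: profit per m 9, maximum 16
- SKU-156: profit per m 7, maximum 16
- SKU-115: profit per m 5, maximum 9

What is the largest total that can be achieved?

Highest profit per m first: SKU-104 19 > SKU-140 14 > SKU-107 9 > SKU-156 7 > SKU-115 5.
Give SKU-104 20 to hit its cap of 20 ; 22 left.
SKU-140: +7 to 7 (cap) ; 15 left.
Only 15 left; SKU-107 takes them to reach 15.
Total = 19×20 + 14×7 + 9×15 = 613.

613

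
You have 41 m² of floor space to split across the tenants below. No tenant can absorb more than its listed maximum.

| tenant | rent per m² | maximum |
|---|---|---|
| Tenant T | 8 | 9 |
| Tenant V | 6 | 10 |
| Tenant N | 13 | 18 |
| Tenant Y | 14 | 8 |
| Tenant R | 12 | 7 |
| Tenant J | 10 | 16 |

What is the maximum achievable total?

Highest rent per m² first: Tenant Y 14 > Tenant N 13 > Tenant R 12 > Tenant J 10 > Tenant T 8 > Tenant V 6.
Tenant Y: +8 to 8 (cap) ; 33 left.
Tenant N: +18 to 18 (cap) ; 15 left.
Tenant R: +7 to 7 (cap) ; 8 left.
Tenant J: +8 (room for 16) → 8. Pool exhausted.
Total = 13×18 + 14×8 + 12×7 + 10×8 = 510.

510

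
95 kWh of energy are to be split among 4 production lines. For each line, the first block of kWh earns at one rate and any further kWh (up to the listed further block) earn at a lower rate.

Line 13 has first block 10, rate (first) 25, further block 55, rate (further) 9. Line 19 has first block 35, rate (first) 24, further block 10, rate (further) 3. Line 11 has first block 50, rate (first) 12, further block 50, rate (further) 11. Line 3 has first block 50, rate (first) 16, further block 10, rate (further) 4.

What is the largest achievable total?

1890

Order all 8 blocks by rate: Line 13/tier1 25 > Line 19/tier1 24 > Line 3/tier1 16 > Line 11/tier1 12 > Line 11/tier2 11 > Line 13/tier2 9 > Line 3/tier2 4 > Line 19/tier2 3.
Line 13/tier1 (25): +10 → 85 left.
Fill Line 19 tier1 block (35 at 24) → 50 left.
Line 3/tier1 (16): +50 → 0 left.
Total = 25×10 + 24×35 + 16×50 = 1890.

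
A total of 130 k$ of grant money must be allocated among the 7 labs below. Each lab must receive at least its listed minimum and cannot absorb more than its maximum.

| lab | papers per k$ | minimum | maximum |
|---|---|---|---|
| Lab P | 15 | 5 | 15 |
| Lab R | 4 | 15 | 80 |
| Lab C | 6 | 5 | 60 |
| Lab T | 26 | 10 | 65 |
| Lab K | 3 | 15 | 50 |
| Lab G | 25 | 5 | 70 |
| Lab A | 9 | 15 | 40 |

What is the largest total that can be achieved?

Meeting every minimum uses 5+15+5+10+15+5+15 = 70 k$, leaving 60.
Order the labs by papers per k$: Lab T 26 > Lab G 25 > Lab P 15 > Lab A 9 > Lab C 6 > Lab R 4 > Lab K 3.
Lab T takes 55 more to reach its cap of 65 ; 5 left.
Lab G has room for 65 more but only 5 remain, so it gets 10.
Total = 15×5 + 4×15 + 6×5 + 26×65 + 3×15 + 25×10 + 9×15 = 2285.

2285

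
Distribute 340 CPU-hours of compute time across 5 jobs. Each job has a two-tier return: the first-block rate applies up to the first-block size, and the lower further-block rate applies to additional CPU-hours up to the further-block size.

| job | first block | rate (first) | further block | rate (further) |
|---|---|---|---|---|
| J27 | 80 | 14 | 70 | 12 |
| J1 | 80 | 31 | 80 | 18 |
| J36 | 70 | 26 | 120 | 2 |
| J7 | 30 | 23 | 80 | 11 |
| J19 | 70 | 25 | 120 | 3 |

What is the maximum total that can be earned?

Treat each block as its own option and order by rate: J1/first 31 > J36/first 26 > J19/first 25 > J7/first 23 > J1/second 18 > J27/first 14 > J27/second 12 > J7/second 11 > J19/second 3 > J36/second 2.
J1 first at 31: fill all 80 — 260 left.
J36 first at 26: fill all 70 — 190 left.
Fill J19 first block (70 at 25) — 120 left.
J7 first at 23: fill all 30 — 90 left.
Fill J1 second block (80 at 18) — 10 left.
10 remain; put them into J27 first at 14.
Total = 31×80 + 26×70 + 25×70 + 23×30 + 18×80 + 14×10 = 8320.

8320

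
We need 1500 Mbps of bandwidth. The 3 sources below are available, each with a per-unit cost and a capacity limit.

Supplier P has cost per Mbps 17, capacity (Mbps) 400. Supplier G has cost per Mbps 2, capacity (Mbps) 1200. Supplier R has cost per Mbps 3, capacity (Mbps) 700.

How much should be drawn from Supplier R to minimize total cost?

300

Cheapest first:
Supplier G at 2: take all 1200 Mbps → 300 still needed.
Supplier R (3): take the remaining 300 → done.
Supplier P: unused.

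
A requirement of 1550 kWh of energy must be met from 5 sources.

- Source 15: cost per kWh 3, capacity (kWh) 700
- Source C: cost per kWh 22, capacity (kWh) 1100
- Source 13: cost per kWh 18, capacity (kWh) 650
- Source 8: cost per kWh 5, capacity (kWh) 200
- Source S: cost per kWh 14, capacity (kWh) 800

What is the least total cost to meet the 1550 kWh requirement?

12200

Use sources in increasing cost order.
Take 700 from Source 15 at 3 → need 850 more.
Source 8 at 5: take all 200 kWh → 650 still needed.
Take 650 from Source S at 14 to finish.
Source 13, Source C: unused.
Cost = 700×3 + 200×5 + 650×14 = 12200.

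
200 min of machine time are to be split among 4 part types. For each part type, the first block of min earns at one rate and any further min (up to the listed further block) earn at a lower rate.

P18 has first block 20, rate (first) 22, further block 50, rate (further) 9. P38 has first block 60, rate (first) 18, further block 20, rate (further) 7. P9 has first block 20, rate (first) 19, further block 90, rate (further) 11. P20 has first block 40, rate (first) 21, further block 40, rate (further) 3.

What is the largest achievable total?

3400

Treat each block as its own option and order by rate: P18/T1 22 > P20/T1 21 > P9/T1 19 > P38/T1 18 > P9/T2 11 > P18/T2 9 > P38/T2 7 > P20/T2 3.
Fill P18 T1 block (20 at 22) — 180 left.
Fill P20 T1 block (40 at 21) — 140 left.
P9 T1 at 19: fill all 20 — 120 left.
P38 T1 at 18: fill all 60 — 60 left.
P9/T2: +60 of 90 at 11; pool empty.
Total = 22×20 + 21×40 + 19×20 + 18×60 + 11×60 = 3400.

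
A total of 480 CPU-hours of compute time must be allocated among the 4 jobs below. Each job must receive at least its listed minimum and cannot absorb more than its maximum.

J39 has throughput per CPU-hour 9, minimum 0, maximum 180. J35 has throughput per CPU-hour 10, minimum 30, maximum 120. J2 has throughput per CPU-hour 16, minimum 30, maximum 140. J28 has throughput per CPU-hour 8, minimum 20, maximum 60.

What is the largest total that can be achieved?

Meeting every minimum uses 0+30+30+20 = 80 CPU-hours, leaving 400.
Order the jobs by throughput per CPU-hour: J2 16 > J35 10 > J39 9 > J28 8.
J2: +110 to 140 (cap) — 290 left.
J35 takes 90 more to reach its cap of 120 — 200 left.
J39: +180 to 180 (cap) — 20 left.
J28 has room for 40 more but only 20 remain, so it gets 40.
Total = 9×180 + 10×120 + 16×140 + 8×40 = 5380.

5380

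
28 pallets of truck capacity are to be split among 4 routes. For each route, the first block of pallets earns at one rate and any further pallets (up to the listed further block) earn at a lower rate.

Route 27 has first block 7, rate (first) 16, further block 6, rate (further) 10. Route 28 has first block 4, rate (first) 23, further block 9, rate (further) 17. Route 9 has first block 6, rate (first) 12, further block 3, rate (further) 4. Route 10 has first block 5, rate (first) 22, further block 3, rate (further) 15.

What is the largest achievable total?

512

Rank every tier by rate: Route 28/first 23 > Route 10/first 22 > Route 28/second 17 > Route 27/first 16 > Route 10/second 15 > Route 9/first 12 > Route 27/second 10 > Route 9/second 4.
Fill Route 28 first block (4 at 23) — 24 left.
Fill Route 10 first block (5 at 22) — 19 left.
Route 28 second at 17: fill all 9 — 10 left.
Route 27/first (16): +7 — 3 left.
Route 10/second (15): +3 — 0 left.
Total = 23×4 + 22×5 + 17×9 + 16×7 + 15×3 = 512.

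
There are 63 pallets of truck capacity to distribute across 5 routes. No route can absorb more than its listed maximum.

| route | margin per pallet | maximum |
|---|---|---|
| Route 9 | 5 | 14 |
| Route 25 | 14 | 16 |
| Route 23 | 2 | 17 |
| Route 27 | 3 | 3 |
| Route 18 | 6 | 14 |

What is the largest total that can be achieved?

419

Highest margin per pallet first: Route 25 14 > Route 18 6 > Route 9 5 > Route 27 3 > Route 23 2.
Route 25 takes 16 to reach its cap of 16 — 47 left.
Route 18 takes 14 to reach its cap of 14 — 33 left.
Route 9: +14 to 14 (cap) — 19 left.
Give Route 27 3 to hit its cap of 3 — 16 left.
Route 23 has room for 17 but only 16 remain, so it gets 16.
Total = 5×14 + 14×16 + 2×16 + 3×3 + 6×14 = 419.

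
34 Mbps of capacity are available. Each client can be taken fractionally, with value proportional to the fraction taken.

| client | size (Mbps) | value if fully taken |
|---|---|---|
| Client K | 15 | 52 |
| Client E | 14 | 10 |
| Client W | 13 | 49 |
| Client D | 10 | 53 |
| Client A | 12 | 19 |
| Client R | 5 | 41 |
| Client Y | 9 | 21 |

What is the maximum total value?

163.8

Sort by value density: Client R 41/5≈8.2, Client D 53/10≈5.3, Client W 49/13≈3.77, Client K 52/15≈3.47, Client Y 21/9≈2.33, Client A 19/12≈1.58, Client E 10/14≈0.714.
All 5 Mbps of Client R fit (value 41) → 29 remain.
Take all of Client D (10 Mbps, value 53) → 19 Mbps left.
Client W: take in full, 13 Mbps for value 49 → 6 left.
Only 6 Mbps remain; take 6/15 of Client K for value 52×6/15 = 20.8.
Total value = 163.8.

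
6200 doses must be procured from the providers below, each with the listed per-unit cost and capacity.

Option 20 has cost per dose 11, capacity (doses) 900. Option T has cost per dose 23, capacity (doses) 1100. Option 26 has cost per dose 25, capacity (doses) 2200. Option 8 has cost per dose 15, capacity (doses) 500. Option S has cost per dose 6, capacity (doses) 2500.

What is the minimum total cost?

87700

Use providers in increasing cost order.
Option S at 6: take all 2500 doses → 3700 still needed.
Option 20 at 11: take all 900 doses → 2800 still needed.
Option 8 (15): use full 500 → 2300 doses to go.
Option T (23): use full 1100 → 1200 doses to go.
Option 26 (25): take the remaining 1200 → done.
Cost = 2500×6 + 900×11 + 500×15 + 1100×23 + 1200×25 = 87700.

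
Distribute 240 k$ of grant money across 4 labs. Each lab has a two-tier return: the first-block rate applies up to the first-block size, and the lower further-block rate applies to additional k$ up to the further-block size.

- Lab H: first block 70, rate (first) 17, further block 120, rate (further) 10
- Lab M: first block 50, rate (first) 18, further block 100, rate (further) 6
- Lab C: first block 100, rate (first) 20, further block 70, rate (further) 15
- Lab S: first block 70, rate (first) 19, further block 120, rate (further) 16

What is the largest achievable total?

4570

Order all 8 blocks by rate: Lab C/T1 20 > Lab S/T1 19 > Lab M/T1 18 > Lab H/T1 17 > Lab S/T2 16 > Lab C/T2 15 > Lab H/T2 10 > Lab M/T2 6.
Fill Lab C T1 block (100 at 20) — 140 left.
Fill Lab S T1 block (70 at 19) — 70 left.
Fill Lab M T1 block (50 at 18) — 20 left.
20 remain; put them into Lab H T1 at 17.
Total = 20×100 + 19×70 + 18×50 + 17×20 = 4570.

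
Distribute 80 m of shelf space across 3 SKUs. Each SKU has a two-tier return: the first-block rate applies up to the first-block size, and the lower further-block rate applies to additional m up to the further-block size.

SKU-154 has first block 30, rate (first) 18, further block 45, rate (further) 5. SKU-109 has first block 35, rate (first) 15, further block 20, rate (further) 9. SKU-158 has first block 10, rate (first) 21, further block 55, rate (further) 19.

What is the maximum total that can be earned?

1525

Rank every tier by rate: SKU-158/T1 21 > SKU-158/T2 19 > SKU-154/T1 18 > SKU-109/T1 15 > SKU-109/T2 9 > SKU-154/T2 5.
Fill SKU-158 T1 block (10 at 21) → 70 left.
Fill SKU-158 T2 block (55 at 19) → 15 left.
15 remain; put them into SKU-154 T1 at 18.
Total = 21×10 + 19×55 + 18×15 = 1525.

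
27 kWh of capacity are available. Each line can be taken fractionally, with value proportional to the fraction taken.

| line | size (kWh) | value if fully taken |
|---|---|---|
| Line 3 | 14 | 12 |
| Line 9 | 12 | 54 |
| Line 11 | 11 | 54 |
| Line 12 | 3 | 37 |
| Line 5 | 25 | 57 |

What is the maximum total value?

147.28

Rank by value-to-size ratio: Line 12 37/3≈12.3, Line 11 54/11≈4.91, Line 9 54/12≈4.5, Line 5 57/25≈2.28, Line 3 12/14≈0.857.
All 3 kWh of Line 12 fit (value 37) — 24 remain.
Take all of Line 11 (11 kWh, value 54) — 13 kWh left.
All 12 kWh of Line 9 fit (value 54) — 1 remain.
Only 1 kWh remain; take 1/25 of Line 5 for value 57×1/25 = 2.28.
Total value = 147.28.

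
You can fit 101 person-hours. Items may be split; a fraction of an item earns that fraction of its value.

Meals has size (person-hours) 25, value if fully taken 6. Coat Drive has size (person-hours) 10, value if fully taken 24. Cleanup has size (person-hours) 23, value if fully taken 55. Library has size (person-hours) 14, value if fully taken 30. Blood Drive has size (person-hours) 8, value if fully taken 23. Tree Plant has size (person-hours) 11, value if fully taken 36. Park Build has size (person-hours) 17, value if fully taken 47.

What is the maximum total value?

Rank by value-to-size ratio: Tree Plant 36/11≈3.27, Blood Drive 23/8≈2.88, Park Build 47/17≈2.76, Coat Drive 24/10≈2.4, Cleanup 55/23≈2.39, Library 30/14≈2.14, Meals 6/25≈0.24.
Tree Plant: take in full, 11 person-hours for value 36 — 90 left.
Blood Drive: take in full, 8 person-hours for value 23 — 82 left.
All 17 person-hours of Park Build fit (value 47) — 65 remain.
All 10 person-hours of Coat Drive fit (value 24) — 55 remain.
Take all of Cleanup (23 person-hours, value 55) — 32 person-hours left.
Take all of Library (14 person-hours, value 30) — 18 person-hours left.
Fill the last 18 person-hours with part of Meals: 18/25 of it earns 4.32.
Total value = 219.32.

219.32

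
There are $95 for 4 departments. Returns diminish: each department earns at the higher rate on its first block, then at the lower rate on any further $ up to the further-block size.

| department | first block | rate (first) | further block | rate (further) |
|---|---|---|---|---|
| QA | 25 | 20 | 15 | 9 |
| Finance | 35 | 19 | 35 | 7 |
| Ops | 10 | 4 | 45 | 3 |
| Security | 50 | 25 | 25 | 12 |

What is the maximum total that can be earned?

Treat each block as its own option and order by rate: Security/tier1 25 > QA/tier1 20 > Finance/tier1 19 > Security/tier2 12 > QA/tier2 9 > Finance/tier2 7 > Ops/tier1 4 > Ops/tier2 3.
Security tier1 at 25: fill all 50 — 45 left.
QA tier1 at 20: fill all 25 — 20 left.
Finance tier1 at 19: only 20 left, fill 20.
Total = 25×50 + 20×25 + 19×20 = 2130.

2130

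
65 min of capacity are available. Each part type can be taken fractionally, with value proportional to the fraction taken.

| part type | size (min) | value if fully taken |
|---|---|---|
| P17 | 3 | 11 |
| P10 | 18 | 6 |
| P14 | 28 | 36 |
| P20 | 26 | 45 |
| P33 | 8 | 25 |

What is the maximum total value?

117

Sort by value density: P17 11/3≈3.67, P33 25/8≈3.12, P20 45/26≈1.73, P14 36/28≈1.29, P10 6/18≈0.333.
All 3 min of P17 fit (value 11) — 62 remain.
Take all of P33 (8 min, value 25) — 54 min left.
Take all of P20 (26 min, value 45) — 28 min left.
Take all of P14 (28 min, value 36) — 0 min left.
Total value = 117.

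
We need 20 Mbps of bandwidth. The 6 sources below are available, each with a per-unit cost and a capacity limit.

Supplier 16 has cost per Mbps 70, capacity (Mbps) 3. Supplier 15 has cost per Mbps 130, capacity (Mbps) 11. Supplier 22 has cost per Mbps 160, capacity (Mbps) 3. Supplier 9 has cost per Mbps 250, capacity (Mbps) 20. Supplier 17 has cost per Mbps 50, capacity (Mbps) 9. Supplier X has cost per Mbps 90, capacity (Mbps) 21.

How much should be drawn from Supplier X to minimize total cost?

Fill from the cheapest source first.
Supplier 17 (50): use full 9 ; 11 Mbps to go.
Take 3 from Supplier 16 at 70 ; need 8 more.
Supplier X at 90: take 8 of its 21 ; requirement met.
Supplier 15, Supplier 22, Supplier 9: unused.

8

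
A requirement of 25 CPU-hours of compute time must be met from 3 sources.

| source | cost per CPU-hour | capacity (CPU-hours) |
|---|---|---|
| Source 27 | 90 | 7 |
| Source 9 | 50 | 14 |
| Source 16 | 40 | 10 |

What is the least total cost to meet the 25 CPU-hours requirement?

Use sources in increasing cost order.
Source 16 at 40: take all 10 CPU-hours → 15 still needed.
Source 9 at 50: take all 14 CPU-hours → 1 still needed.
Source 27 (90): take the remaining 1 → done.
Cost = 10×40 + 14×50 + 1×90 = 1190.

1190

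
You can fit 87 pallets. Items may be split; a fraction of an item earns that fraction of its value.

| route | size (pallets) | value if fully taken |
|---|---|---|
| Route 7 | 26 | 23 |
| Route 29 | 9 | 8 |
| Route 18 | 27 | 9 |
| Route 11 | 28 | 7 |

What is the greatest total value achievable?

Rank by value-to-size ratio: Route 29 8/9≈0.889, Route 7 23/26≈0.885, Route 18 9/27≈0.333, Route 11 7/28≈0.25.
All 9 pallets of Route 29 fit (value 8) — 78 remain.
Take all of Route 7 (26 pallets, value 23) — 52 pallets left.
Route 18: take in full, 27 pallets for value 9 — 25 left.
Fill the last 25 pallets with part of Route 11: 25/28 of it earns 6.25.
Total value = 46.25.

46.25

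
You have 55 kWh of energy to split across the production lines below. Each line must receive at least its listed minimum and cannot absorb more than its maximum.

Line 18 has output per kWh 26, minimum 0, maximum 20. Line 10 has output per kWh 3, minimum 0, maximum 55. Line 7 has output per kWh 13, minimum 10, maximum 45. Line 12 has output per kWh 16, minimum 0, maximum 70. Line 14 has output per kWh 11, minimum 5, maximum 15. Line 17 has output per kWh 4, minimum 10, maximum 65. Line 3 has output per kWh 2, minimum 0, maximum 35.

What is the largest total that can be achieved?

Meeting every minimum uses 0+0+10+0+5+10+0 = 25 kWh, leaving 30.
Rank by output per kWh: Line 18 26 > Line 12 16 > Line 7 13 > Line 14 11 > Line 17 4 > Line 10 3 > Line 3 2.
Give Line 18 20 more to hit its cap of 20 ; 10 left.
Only 10 left; Line 12 takes them to reach 10.
Total = 26×20 + 13×10 + 16×10 + 11×5 + 4×10 = 905.

905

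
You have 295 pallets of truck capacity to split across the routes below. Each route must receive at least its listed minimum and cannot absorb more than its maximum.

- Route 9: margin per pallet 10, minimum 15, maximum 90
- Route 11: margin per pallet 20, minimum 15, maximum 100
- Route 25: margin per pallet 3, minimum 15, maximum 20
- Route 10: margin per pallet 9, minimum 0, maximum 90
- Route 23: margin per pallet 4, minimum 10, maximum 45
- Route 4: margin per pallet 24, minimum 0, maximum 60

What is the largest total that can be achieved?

4605

Meeting every minimum uses 15+15+15+0+10+0 = 55 pallets, leaving 240.
Rank by margin per pallet: Route 4 24 > Route 11 20 > Route 9 10 > Route 10 9 > Route 23 4 > Route 25 3.
Route 4 takes 60 more to reach its cap of 60 → 180 left.
Route 11: +85 to 100 (cap) → 95 left.
Give Route 9 75 more to hit its cap of 90 → 20 left.
Route 10: +20 (room for 90) → 20. Pool exhausted.
Total = 10×90 + 20×100 + 3×15 + 9×20 + 4×10 + 24×60 = 4605.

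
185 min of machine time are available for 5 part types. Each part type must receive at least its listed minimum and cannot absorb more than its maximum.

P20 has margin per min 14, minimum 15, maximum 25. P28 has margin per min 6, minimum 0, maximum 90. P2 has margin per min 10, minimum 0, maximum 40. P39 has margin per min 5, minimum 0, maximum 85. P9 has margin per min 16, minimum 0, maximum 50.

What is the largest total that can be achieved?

Meeting every minimum uses 15+0+0+0+0 = 15 min, leaving 170.
Rank by margin per min: P9 16 > P20 14 > P2 10 > P28 6 > P39 5.
P9 takes 50 more to reach its cap of 50 — 120 left.
P20: +10 to 25 (cap) — 110 left.
P2 takes 40 more to reach its cap of 40 — 70 left.
P28: +70 (room for 90) → 70. Pool exhausted.
Total = 14×25 + 6×70 + 10×40 + 16×50 = 1970.

1970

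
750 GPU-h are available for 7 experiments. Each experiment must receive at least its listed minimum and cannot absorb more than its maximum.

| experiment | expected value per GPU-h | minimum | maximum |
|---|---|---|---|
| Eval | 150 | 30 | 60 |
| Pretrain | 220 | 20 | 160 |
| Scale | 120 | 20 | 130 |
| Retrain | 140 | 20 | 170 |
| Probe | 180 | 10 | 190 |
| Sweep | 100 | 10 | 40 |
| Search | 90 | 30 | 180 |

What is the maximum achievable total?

121500

Meeting every minimum uses 30+20+20+20+10+10+30 = 140 GPU-h, leaving 610.
Highest expected value per GPU-h first: Pretrain 220 > Probe 180 > Eval 150 > Retrain 140 > Scale 120 > Sweep 100 > Search 90.
Pretrain: +140 to 160 (cap) ; 470 left.
Probe takes 180 more to reach its cap of 190 ; 290 left.
Eval: +30 to 60 (cap) ; 260 left.
Retrain: +150 to 170 (cap) ; 110 left.
Give Scale 110 more to hit its cap of 130 ; 0 left.
Total = 150×60 + 220×160 + 120×130 + 140×170 + 180×190 + 100×10 + 90×30 = 121500.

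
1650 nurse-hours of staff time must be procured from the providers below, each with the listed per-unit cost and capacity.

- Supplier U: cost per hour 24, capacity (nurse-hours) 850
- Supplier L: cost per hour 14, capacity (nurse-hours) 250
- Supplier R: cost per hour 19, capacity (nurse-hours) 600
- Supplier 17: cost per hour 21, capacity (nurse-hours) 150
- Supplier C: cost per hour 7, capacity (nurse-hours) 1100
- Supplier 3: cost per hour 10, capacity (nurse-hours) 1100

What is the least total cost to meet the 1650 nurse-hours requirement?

Fill from the cheapest provider first.
Supplier C at 7: take all 1100 nurse-hours → 550 still needed.
Supplier 3 at 10: take 550 of its 1100 → requirement met.
Supplier L, Supplier R, Supplier 17, Supplier U: unused.
Cost = 1100×7 + 550×10 = 13200.

13200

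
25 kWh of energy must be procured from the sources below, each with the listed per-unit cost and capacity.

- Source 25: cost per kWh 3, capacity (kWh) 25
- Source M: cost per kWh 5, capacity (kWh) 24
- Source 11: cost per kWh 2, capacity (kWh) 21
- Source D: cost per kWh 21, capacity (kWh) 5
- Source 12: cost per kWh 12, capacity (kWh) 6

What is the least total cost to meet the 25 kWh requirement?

54

Cheapest first:
Take 21 from Source 11 at 2 → need 4 more.
Source 25 at 3: take 4 of its 25 → requirement met.
Source M, Source 12, Source D: unused.
Cost = 21×2 + 4×3 = 54.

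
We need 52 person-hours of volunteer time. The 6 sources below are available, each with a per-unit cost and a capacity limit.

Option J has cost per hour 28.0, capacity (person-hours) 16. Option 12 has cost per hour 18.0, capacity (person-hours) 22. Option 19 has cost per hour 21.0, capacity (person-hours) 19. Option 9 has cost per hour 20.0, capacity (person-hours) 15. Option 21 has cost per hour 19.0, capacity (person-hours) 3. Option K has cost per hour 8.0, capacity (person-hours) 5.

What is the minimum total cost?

Fill from the cheapest source first.
Take 5 from Option K at 8.0 → need 47 more.
Option 12 at 18.0: take all 22 person-hours → 25 still needed.
Option 21 (19.0): use full 3 → 22 person-hours to go.
Option 9 at 20.0: take all 15 person-hours → 7 still needed.
Option 19 (21.0): take the remaining 7 → done.
Option J: unused.
Cost = 5×8.0 + 22×18.0 + 3×19.0 + 15×20.0 + 7×21.0 = 940.

940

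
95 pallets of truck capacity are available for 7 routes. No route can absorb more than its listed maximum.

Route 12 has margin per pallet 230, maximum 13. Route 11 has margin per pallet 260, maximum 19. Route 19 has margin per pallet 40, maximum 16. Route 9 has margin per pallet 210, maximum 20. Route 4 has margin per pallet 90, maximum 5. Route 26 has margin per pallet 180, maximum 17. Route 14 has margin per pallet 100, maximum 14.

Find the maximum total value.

17320

Order the routes by margin per pallet: Route 11 260 > Route 12 230 > Route 9 210 > Route 26 180 > Route 14 100 > Route 4 90 > Route 19 40.
Route 11: +19 to 19 (cap) → 76 left.
Route 12: +13 to 13 (cap) → 63 left.
Route 9: +20 to 20 (cap) → 43 left.
Route 26: +17 to 17 (cap) → 26 left.
Route 14: +14 to 14 (cap) → 12 left.
Give Route 4 5 to hit its cap of 5 → 7 left.
Only 7 left; Route 19 takes them to reach 7.
Total = 230×13 + 260×19 + 40×7 + 210×20 + 90×5 + 180×17 + 100×14 = 17320.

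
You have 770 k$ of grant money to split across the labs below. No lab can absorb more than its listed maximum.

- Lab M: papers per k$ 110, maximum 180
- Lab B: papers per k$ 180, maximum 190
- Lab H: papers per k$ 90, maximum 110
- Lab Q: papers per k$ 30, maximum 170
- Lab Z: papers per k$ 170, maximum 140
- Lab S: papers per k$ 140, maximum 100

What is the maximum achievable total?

103200

Highest papers per k$ first: Lab B 180 > Lab Z 170 > Lab S 140 > Lab M 110 > Lab H 90 > Lab Q 30.
Lab B: +190 to 190 (cap) ; 580 left.
Give Lab Z 140 to hit its cap of 140 ; 440 left.
Give Lab S 100 to hit its cap of 100 ; 340 left.
Lab M takes 180 to reach its cap of 180 ; 160 left.
Lab H takes 110 to reach its cap of 110 ; 50 left.
Only 50 left; Lab Q takes them to reach 50.
Total = 110×180 + 180×190 + 90×110 + 30×50 + 170×140 + 140×100 = 103200.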